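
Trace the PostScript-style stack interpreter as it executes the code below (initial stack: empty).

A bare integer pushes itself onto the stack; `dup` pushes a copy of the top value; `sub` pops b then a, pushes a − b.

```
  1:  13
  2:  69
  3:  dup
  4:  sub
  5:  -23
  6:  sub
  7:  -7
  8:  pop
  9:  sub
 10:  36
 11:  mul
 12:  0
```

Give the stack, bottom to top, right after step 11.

13  : [13]
69  : [13, 69]
dup : [13, 69, 69]
sub : [13, 0]
-23 : [13, 0, -23]
sub : [13, 23]
-7  : [13, 23, -7]
pop : [13, 23]
sub : [-10]
36  : [-10, 36]
mul : [-360]

[-360]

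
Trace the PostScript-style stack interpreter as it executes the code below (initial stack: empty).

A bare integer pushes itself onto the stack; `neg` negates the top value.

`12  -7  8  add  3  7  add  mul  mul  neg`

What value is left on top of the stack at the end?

12  : [12]
-7  : [12, -7]
8   : [12, -7, 8]
add : [12, 1]
3   : [12, 1, 3]
7   : [12, 1, 3, 7]
add : [12, 1, 10]
mul : [12, 10]
mul : [120]
neg : [-120]

-120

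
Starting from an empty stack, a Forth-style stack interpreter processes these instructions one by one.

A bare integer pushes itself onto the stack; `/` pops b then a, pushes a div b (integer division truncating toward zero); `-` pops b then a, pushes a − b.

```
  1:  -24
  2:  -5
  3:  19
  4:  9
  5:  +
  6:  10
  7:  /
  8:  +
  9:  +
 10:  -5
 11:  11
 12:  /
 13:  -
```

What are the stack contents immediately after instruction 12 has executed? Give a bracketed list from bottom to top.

-24 : -24
-5  : -24 -5
19  : -24 -5 19
9   : -24 -5 19 9
+   : -24 -5 28
10  : -24 -5 28 10
/   : -24 -5 2
+   : -24 -3
+   : -27
-5  : -27 -5
11  : -27 -5 11
/   : -27 0

[-27, 0]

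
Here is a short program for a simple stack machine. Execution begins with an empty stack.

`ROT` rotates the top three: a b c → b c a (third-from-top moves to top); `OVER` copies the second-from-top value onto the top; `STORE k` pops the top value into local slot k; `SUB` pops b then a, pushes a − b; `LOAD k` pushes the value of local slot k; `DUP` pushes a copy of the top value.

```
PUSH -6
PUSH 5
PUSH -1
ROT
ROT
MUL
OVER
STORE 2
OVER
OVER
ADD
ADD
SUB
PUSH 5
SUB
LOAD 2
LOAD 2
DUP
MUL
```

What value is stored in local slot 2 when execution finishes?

-1

PUSH -6 -> -6
PUSH 5  -> -6 5
PUSH -1 -> -6 5 -1
ROT     -> 5 -1 -6
ROT     -> -1 -6 5
MUL     -> -1 -30
OVER    -> -1 -30 -1
STORE 2 -> -1 -30
OVER    -> -1 -30 -1
OVER    -> -1 -30 -1 -30
ADD     -> -1 -30 -31
ADD     -> -1 -61
SUB     -> 60
PUSH 5  -> 60 5
SUB     -> 55
LOAD 2  -> 55 -1
LOAD 2  -> 55 -1 -1
DUP     -> 55 -1 -1 -1
MUL     -> 55 -1 1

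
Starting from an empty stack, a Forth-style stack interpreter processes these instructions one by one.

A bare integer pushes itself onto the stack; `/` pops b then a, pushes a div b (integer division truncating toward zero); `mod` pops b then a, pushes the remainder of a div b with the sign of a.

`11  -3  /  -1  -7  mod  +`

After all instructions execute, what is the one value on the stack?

-4

11  → [11]
-3  → [11, -3]
/   → [-3]
-1  → [-3, -1]
-7  → [-3, -1, -7]
mod → [-3, -1]
+   → [-4]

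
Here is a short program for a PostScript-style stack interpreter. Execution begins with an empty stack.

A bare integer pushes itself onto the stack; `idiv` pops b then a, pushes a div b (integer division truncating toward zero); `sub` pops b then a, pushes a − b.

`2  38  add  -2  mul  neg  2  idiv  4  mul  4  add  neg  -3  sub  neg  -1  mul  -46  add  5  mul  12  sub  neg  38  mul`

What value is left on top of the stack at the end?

2     [2]
38    [2, 38]
add   [40]
-2    [40, -2]
mul   [-80]
neg   [80]
2     [80, 2]
idiv  [40]
4     [40, 4]
mul   [160]
4     [160, 4]
add   [164]
neg   [-164]
-3    [-164, -3]
sub   [-161]
neg   [161]
-1    [161, -1]
mul   [-161]
-46   [-161, -46]
add   [-207]
5     [-207, 5]
mul   [-1035]
12    [-1035, 12]
sub   [-1047]
neg   [1047]
38    [1047, 38]
mul   [39786]

39786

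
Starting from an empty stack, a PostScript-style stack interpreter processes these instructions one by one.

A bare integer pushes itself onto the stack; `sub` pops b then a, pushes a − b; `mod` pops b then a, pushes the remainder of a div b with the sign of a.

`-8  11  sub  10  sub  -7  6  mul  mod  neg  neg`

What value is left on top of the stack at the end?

-29

-8  : [-8]
11  : [-8, 11]
sub : [-19]
10  : [-19, 10]
sub : [-29]
-7  : [-29, -7]
6   : [-29, -7, 6]
mul : [-29, -42]
mod : [-29]
neg : [29]
neg : [-29]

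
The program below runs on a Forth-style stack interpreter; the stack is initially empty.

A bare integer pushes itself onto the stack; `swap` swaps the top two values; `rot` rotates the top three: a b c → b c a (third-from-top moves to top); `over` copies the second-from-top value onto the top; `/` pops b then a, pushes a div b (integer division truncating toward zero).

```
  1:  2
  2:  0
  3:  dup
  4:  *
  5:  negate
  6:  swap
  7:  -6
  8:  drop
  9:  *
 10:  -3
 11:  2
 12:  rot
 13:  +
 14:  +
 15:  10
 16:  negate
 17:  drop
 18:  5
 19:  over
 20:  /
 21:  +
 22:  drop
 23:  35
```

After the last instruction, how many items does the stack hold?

2      → 2
0      → 2 0
dup    → 2 0 0
*      → 2 0
negate → 2 0
swap   → 0 2
-6     → 0 2 -6
drop   → 0 2
*      → 0
-3     → 0 -3
2      → 0 -3 2
rot    → -3 2 0
+      → -3 2
+      → -1
10     → -1 10
negate → -1 -10
drop   → -1
5      → -1 5
over   → -1 5 -1
/      → -1 -5
+      → -6
drop   → (empty)
35     → 35

1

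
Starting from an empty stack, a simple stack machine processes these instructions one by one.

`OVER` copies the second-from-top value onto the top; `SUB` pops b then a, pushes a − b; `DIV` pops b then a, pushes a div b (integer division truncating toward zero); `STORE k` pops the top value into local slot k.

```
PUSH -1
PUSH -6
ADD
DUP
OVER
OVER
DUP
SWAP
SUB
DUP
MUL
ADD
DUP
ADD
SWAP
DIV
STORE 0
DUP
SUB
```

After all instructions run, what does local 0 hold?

2

PUSH -1 → [-1]
PUSH -6 → [-1, -6]
ADD     → [-7]
DUP     → [-7, -7]
OVER    → [-7, -7, -7]
OVER    → [-7, -7, -7, -7]
DUP     → [-7, -7, -7, -7, -7]
SWAP    → [-7, -7, -7, -7, -7]
SUB     → [-7, -7, -7, 0]
DUP     → [-7, -7, -7, 0, 0]
MUL     → [-7, -7, -7, 0]
ADD     → [-7, -7, -7]
DUP     → [-7, -7, -7, -7]
ADD     → [-7, -7, -14]
SWAP    → [-7, -14, -7]
DIV     → [-7, 2]
STORE 0 → [-7]
DUP     → [-7, -7]
SUB     → [0]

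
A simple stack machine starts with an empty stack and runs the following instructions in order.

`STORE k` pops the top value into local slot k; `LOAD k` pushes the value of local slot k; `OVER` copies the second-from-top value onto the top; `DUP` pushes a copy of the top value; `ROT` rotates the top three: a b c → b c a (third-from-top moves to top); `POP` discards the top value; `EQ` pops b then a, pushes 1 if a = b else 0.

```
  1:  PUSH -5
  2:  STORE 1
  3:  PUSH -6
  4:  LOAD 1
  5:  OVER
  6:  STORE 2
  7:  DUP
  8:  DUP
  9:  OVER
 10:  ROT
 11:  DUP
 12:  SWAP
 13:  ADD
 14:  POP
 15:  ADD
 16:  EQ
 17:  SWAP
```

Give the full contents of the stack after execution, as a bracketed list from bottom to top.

[0, -6]

PUSH -5 : [-5]
STORE 1 : []
PUSH -6 : [-6]
LOAD 1  : [-6, -5]
OVER    : [-6, -5, -6]
STORE 2 : [-6, -5]
DUP     : [-6, -5, -5]
DUP     : [-6, -5, -5, -5]
OVER    : [-6, -5, -5, -5, -5]
ROT     : [-6, -5, -5, -5, -5]
DUP     : [-6, -5, -5, -5, -5, -5]
SWAP    : [-6, -5, -5, -5, -5, -5]
ADD     : [-6, -5, -5, -5, -10]
POP     : [-6, -5, -5, -5]
ADD     : [-6, -5, -10]
EQ      : [-6, 0]
SWAP    : [0, -6]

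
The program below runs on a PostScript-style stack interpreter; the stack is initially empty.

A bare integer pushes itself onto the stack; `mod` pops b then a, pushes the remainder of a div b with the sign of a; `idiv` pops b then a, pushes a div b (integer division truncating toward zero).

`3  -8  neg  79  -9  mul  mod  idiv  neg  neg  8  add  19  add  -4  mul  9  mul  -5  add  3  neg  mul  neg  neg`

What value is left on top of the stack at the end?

2931

3    → 3
-8   → 3 -8
neg  → 3 8
79   → 3 8 79
-9   → 3 8 79 -9
mul  → 3 8 -711
mod  → 3 8
idiv → 0
neg  → 0
neg  → 0
8    → 0 8
add  → 8
19   → 8 19
add  → 27
-4   → 27 -4
mul  → -108
9    → -108 9
mul  → -972
-5   → -972 -5
add  → -977
3    → -977 3
neg  → -977 -3
mul  → 2931
neg  → -2931
neg  → 2931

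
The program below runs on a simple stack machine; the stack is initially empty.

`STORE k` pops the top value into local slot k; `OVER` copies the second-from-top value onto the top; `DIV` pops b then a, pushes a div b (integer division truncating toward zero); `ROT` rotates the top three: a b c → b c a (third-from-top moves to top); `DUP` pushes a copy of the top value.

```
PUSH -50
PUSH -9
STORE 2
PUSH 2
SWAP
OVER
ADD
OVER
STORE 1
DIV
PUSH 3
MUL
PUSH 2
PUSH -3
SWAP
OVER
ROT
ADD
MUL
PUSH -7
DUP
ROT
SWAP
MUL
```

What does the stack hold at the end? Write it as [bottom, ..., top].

[0, -7, 84]

PUSH -50  -50
PUSH -9   -50 -9
STORE 2   -50
PUSH 2    -50 2
SWAP      2 -50
OVER      2 -50 2
ADD       2 -48
OVER      2 -48 2
STORE 1   2 -48
DIV       0
PUSH 3    0 3
MUL       0
PUSH 2    0 2
PUSH -3   0 2 -3
SWAP      0 -3 2
OVER      0 -3 2 -3
ROT       0 2 -3 -3
ADD       0 2 -6
MUL       0 -12
PUSH -7   0 -12 -7
DUP       0 -12 -7 -7
ROT       0 -7 -7 -12
SWAP      0 -7 -12 -7
MUL       0 -7 84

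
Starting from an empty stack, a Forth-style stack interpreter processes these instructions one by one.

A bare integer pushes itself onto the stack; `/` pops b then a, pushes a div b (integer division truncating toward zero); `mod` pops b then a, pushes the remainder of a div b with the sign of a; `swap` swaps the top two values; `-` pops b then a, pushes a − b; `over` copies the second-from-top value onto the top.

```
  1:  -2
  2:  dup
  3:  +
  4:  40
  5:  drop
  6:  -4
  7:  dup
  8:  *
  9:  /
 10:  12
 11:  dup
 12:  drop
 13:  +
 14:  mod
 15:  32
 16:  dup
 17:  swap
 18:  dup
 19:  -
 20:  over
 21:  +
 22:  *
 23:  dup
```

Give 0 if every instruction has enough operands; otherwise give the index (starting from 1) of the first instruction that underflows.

-2   → [-2]
dup  → [-2, -2]
+    → [-4]
40   → [-4, 40]
drop → [-4]
-4   → [-4, -4]
dup  → [-4, -4, -4]
*    → [-4, 16]
/    → [0]
12   → [0, 12]
dup  → [0, 12, 12]
drop → [0, 12]
+    → [12]
mod  — needs 2 operands, stack has 1 → underflow

14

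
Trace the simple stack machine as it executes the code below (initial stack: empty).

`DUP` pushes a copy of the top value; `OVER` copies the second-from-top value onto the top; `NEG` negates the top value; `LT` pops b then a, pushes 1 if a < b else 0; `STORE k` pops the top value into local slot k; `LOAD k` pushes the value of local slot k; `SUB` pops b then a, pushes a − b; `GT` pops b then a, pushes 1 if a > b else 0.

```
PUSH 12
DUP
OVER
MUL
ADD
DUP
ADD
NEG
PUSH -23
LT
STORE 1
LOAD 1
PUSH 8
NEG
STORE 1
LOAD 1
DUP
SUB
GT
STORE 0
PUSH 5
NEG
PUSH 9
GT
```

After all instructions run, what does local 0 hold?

1

PUSH 12   12
DUP       12 12
OVER      12 12 12
MUL       12 144
ADD       156
DUP       156 156
ADD       312
NEG       -312
PUSH -23  -312 -23
LT        1
STORE 1   (empty)
LOAD 1    1
PUSH 8    1 8
NEG       1 -8
STORE 1   1
LOAD 1    1 -8
DUP       1 -8 -8
SUB       1 0
GT        1
STORE 0   (empty)
PUSH 5    5
NEG       -5
PUSH 9    -5 9
GT        0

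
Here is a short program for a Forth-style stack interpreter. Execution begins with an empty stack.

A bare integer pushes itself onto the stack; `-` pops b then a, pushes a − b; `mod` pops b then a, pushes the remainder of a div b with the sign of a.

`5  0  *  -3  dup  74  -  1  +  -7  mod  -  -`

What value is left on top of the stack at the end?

-3

5   : 5
0   : 5 0
*   : 0
-3  : 0 -3
dup : 0 -3 -3
74  : 0 -3 -3 74
-   : 0 -3 -77
1   : 0 -3 -77 1
+   : 0 -3 -76
-7  : 0 -3 -76 -7
mod : 0 -3 -6
-   : 0 3
-   : -3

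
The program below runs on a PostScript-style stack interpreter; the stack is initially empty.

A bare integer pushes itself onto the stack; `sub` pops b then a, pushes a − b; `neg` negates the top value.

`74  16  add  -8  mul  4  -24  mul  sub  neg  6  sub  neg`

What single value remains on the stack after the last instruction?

-618

74  -> [74]
16  -> [74, 16]
add -> [90]
-8  -> [90, -8]
mul -> [-720]
4   -> [-720, 4]
-24 -> [-720, 4, -24]
mul -> [-720, -96]
sub -> [-624]
neg -> [624]
6   -> [624, 6]
sub -> [618]
neg -> [-618]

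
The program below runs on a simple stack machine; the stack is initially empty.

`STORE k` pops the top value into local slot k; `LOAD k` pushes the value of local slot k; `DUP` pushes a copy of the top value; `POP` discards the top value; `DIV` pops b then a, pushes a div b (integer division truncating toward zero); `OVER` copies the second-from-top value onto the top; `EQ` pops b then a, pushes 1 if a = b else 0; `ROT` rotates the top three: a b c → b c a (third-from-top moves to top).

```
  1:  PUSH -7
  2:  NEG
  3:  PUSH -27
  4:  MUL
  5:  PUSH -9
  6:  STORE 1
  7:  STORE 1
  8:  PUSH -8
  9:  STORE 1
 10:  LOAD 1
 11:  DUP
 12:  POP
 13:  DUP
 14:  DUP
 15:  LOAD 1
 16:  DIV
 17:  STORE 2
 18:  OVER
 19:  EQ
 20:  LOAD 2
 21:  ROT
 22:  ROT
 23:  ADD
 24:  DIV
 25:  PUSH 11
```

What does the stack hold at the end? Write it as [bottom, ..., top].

[0, 11]

PUSH -7  : [-7]
NEG      : [7]
PUSH -27 : [7, -27]
MUL      : [-189]
PUSH -9  : [-189, -9]
STORE 1  : [-189]
STORE 1  : []
PUSH -8  : [-8]
STORE 1  : []
LOAD 1   : [-8]
DUP      : [-8, -8]
POP      : [-8]
DUP      : [-8, -8]
DUP      : [-8, -8, -8]
LOAD 1   : [-8, -8, -8, -8]
DIV      : [-8, -8, 1]
STORE 2  : [-8, -8]
OVER     : [-8, -8, -8]
EQ       : [-8, 1]
LOAD 2   : [-8, 1, 1]
ROT      : [1, 1, -8]
ROT      : [1, -8, 1]
ADD      : [1, -7]
DIV      : [0]
PUSH 11  : [0, 11]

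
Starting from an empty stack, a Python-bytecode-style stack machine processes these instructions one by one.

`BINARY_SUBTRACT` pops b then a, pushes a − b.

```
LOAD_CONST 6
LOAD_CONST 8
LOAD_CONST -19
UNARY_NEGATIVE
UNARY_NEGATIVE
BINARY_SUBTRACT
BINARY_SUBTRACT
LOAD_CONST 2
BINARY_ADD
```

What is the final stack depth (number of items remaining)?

1

LOAD_CONST 6    : [6]
LOAD_CONST 8    : [6, 8]
LOAD_CONST -19  : [6, 8, -19]
UNARY_NEGATIVE  : [6, 8, 19]
UNARY_NEGATIVE  : [6, 8, -19]
BINARY_SUBTRACT : [6, 27]
BINARY_SUBTRACT : [-21]
LOAD_CONST 2    : [-21, 2]
BINARY_ADD      : [-19]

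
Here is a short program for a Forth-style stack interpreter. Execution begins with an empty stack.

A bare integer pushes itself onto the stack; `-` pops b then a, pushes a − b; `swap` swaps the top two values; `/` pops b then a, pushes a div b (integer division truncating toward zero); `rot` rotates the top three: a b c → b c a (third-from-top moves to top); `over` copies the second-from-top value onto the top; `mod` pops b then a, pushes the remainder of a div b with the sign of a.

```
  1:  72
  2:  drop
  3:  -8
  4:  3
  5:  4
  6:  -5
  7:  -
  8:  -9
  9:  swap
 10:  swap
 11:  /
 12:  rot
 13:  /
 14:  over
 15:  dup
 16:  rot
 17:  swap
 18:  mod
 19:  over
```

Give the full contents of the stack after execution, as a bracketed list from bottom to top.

72   : 72
drop : (empty)
-8   : -8
3    : -8 3
4    : -8 3 4
-5   : -8 3 4 -5
-    : -8 3 9
-9   : -8 3 9 -9
swap : -8 3 -9 9
swap : -8 3 9 -9
/    : -8 3 -1
rot  : 3 -1 -8
/    : 3 0
over : 3 0 3
dup  : 3 0 3 3
rot  : 3 3 3 0
swap : 3 3 0 3
mod  : 3 3 0
over : 3 3 0 3

[3, 3, 0, 3]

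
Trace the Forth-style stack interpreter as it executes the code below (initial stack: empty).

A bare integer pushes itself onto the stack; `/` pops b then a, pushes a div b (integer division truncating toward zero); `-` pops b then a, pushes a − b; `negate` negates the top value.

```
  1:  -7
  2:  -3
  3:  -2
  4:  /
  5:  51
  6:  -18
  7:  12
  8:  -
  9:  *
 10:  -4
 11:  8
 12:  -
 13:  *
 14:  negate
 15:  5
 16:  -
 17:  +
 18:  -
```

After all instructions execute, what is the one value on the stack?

-7     : [-7]
-3     : [-7, -3]
-2     : [-7, -3, -2]
/      : [-7, 1]
51     : [-7, 1, 51]
-18    : [-7, 1, 51, -18]
12     : [-7, 1, 51, -18, 12]
-      : [-7, 1, 51, -30]
*      : [-7, 1, -1530]
-4     : [-7, 1, -1530, -4]
8      : [-7, 1, -1530, -4, 8]
-      : [-7, 1, -1530, -12]
*      : [-7, 1, 18360]
negate : [-7, 1, -18360]
5      : [-7, 1, -18360, 5]
-      : [-7, 1, -18365]
+      : [-7, -18364]
-      : [18357]

18357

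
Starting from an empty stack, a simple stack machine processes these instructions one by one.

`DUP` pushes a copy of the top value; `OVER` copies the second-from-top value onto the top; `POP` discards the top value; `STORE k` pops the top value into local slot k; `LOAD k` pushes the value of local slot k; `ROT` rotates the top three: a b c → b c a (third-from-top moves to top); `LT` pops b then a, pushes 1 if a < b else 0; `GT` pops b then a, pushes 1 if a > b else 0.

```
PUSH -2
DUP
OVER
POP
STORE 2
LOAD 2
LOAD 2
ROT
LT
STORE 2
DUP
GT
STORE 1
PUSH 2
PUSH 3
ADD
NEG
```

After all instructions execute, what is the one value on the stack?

-5

PUSH -2  [-2]
DUP      [-2, -2]
OVER     [-2, -2, -2]
POP      [-2, -2]
STORE 2  [-2]
LOAD 2   [-2, -2]
LOAD 2   [-2, -2, -2]
ROT      [-2, -2, -2]
LT       [-2, 0]
STORE 2  [-2]
DUP      [-2, -2]
GT       [0]
STORE 1  []
PUSH 2   [2]
PUSH 3   [2, 3]
ADD      [5]
NEG      [-5]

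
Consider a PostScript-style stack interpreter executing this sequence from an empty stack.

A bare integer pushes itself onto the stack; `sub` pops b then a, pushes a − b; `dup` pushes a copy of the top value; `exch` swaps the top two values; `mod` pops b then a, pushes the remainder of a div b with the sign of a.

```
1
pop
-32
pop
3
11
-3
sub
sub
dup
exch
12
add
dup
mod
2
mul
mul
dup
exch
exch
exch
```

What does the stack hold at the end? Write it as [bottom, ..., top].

1    : 1
pop  : (empty)
-32  : -32
pop  : (empty)
3    : 3
11   : 3 11
-3   : 3 11 -3
sub  : 3 14
sub  : -11
dup  : -11 -11
exch : -11 -11
12   : -11 -11 12
add  : -11 1
dup  : -11 1 1
mod  : -11 0
2    : -11 0 2
mul  : -11 0
mul  : 0
dup  : 0 0
exch : 0 0
exch : 0 0
exch : 0 0

[0, 0]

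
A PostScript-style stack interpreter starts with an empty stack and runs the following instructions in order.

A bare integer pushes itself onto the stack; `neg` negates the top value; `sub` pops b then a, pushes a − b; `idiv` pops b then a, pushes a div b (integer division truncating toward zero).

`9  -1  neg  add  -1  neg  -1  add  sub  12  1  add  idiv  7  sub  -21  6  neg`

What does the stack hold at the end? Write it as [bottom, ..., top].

[-7, -21, -6]

9    : [9]
-1   : [9, -1]
neg  : [9, 1]
add  : [10]
-1   : [10, -1]
neg  : [10, 1]
-1   : [10, 1, -1]
add  : [10, 0]
sub  : [10]
12   : [10, 12]
1    : [10, 12, 1]
add  : [10, 13]
idiv : [0]
7    : [0, 7]
sub  : [-7]
-21  : [-7, -21]
6    : [-7, -21, 6]
neg  : [-7, -21, -6]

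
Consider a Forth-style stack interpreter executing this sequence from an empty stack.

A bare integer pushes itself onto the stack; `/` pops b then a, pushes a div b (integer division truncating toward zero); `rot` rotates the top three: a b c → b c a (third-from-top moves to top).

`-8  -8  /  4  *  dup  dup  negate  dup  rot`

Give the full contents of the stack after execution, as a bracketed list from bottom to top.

[4, -4, -4, 4]

-8     : -8
-8     : -8 -8
/      : 1
4      : 1 4
*      : 4
dup    : 4 4
dup    : 4 4 4
negate : 4 4 -4
dup    : 4 4 -4 -4
rot    : 4 -4 -4 4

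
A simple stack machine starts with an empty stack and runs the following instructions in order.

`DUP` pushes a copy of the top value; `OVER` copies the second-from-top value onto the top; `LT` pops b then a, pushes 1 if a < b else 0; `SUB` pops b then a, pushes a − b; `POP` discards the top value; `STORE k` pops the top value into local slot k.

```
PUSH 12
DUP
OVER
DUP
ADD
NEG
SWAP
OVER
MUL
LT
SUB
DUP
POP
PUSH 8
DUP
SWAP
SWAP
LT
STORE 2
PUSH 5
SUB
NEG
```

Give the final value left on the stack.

-7

PUSH 12 : 12
DUP     : 12 12
OVER    : 12 12 12
DUP     : 12 12 12 12
ADD     : 12 12 24
NEG     : 12 12 -24
SWAP    : 12 -24 12
OVER    : 12 -24 12 -24
MUL     : 12 -24 -288
LT      : 12 0
SUB     : 12
DUP     : 12 12
POP     : 12
PUSH 8  : 12 8
DUP     : 12 8 8
SWAP    : 12 8 8
SWAP    : 12 8 8
LT      : 12 0
STORE 2 : 12
PUSH 5  : 12 5
SUB     : 7
NEG     : -7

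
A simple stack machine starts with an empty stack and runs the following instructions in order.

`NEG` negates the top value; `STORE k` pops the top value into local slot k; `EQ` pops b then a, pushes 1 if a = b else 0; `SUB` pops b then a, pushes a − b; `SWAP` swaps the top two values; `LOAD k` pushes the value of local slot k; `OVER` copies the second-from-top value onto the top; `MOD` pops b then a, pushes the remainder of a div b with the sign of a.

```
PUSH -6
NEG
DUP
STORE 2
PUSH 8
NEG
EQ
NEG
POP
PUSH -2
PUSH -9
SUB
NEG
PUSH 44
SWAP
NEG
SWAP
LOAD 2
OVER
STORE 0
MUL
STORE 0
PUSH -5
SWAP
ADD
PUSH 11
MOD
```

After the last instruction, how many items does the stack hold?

1

PUSH -6 → -6
NEG     → 6
DUP     → 6 6
STORE 2 → 6
PUSH 8  → 6 8
NEG     → 6 -8
EQ      → 0
NEG     → 0
POP     → (empty)
PUSH -2 → -2
PUSH -9 → -2 -9
SUB     → 7
NEG     → -7
PUSH 44 → -7 44
SWAP    → 44 -7
NEG     → 44 7
SWAP    → 7 44
LOAD 2  → 7 44 6
OVER    → 7 44 6 44
STORE 0 → 7 44 6
MUL     → 7 264
STORE 0 → 7
PUSH -5 → 7 -5
SWAP    → -5 7
ADD     → 2
PUSH 11 → 2 11
MOD     → 2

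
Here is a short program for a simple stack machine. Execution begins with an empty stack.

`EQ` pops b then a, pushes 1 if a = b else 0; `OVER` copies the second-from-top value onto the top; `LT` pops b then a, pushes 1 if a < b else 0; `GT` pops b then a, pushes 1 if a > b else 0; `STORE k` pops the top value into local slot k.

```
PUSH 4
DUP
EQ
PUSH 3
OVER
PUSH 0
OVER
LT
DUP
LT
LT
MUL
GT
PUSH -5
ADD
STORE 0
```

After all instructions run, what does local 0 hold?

PUSH 4   4
DUP      4 4
EQ       1
PUSH 3   1 3
OVER     1 3 1
PUSH 0   1 3 1 0
OVER     1 3 1 0 1
LT       1 3 1 1
DUP      1 3 1 1 1
LT       1 3 1 0
LT       1 3 0
MUL      1 0
GT       1
PUSH -5  1 -5
ADD      -4
STORE 0  (empty)

-4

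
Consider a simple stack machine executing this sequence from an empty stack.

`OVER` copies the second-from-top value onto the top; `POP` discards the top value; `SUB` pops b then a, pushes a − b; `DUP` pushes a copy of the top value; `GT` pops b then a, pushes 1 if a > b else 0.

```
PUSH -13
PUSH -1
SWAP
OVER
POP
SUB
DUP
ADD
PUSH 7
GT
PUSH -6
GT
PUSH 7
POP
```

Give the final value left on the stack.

1

PUSH -13  [-13]
PUSH -1   [-13, -1]
SWAP      [-1, -13]
OVER      [-1, -13, -1]
POP       [-1, -13]
SUB       [12]
DUP       [12, 12]
ADD       [24]
PUSH 7    [24, 7]
GT        [1]
PUSH -6   [1, -6]
GT        [1]
PUSH 7    [1, 7]
POP       [1]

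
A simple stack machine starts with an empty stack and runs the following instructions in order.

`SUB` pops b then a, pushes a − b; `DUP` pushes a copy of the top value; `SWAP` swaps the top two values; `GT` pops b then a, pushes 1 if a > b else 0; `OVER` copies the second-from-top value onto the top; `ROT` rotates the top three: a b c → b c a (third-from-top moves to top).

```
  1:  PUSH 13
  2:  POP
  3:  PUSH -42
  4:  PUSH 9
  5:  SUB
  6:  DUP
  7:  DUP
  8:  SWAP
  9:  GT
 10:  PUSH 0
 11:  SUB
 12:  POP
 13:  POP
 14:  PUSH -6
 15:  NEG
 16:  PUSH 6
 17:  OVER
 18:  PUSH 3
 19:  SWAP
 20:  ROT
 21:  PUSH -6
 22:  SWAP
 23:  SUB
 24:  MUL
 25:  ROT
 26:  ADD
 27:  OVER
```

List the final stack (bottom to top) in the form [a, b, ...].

PUSH 13  → [13]
POP      → []
PUSH -42 → [-42]
PUSH 9   → [-42, 9]
SUB      → [-51]
DUP      → [-51, -51]
DUP      → [-51, -51, -51]
SWAP     → [-51, -51, -51]
GT       → [-51, 0]
PUSH 0   → [-51, 0, 0]
SUB      → [-51, 0]
POP      → [-51]
POP      → []
PUSH -6  → [-6]
NEG      → [6]
PUSH 6   → [6, 6]
OVER     → [6, 6, 6]
PUSH 3   → [6, 6, 6, 3]
SWAP     → [6, 6, 3, 6]
ROT      → [6, 3, 6, 6]
PUSH -6  → [6, 3, 6, 6, -6]
SWAP     → [6, 3, 6, -6, 6]
SUB      → [6, 3, 6, -12]
MUL      → [6, 3, -72]
ROT      → [3, -72, 6]
ADD      → [3, -66]
OVER     → [3, -66, 3]

[3, -66, 3]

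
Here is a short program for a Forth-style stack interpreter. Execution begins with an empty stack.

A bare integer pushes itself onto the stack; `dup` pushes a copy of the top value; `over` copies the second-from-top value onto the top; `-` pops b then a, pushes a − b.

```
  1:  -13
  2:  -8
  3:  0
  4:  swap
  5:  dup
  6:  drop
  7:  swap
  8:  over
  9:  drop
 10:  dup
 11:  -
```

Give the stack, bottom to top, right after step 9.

[-13, -8, 0]

-13  -> -13
-8   -> -13 -8
0    -> -13 -8 0
swap -> -13 0 -8
dup  -> -13 0 -8 -8
drop -> -13 0 -8
swap -> -13 -8 0
over -> -13 -8 0 -8
drop -> -13 -8 0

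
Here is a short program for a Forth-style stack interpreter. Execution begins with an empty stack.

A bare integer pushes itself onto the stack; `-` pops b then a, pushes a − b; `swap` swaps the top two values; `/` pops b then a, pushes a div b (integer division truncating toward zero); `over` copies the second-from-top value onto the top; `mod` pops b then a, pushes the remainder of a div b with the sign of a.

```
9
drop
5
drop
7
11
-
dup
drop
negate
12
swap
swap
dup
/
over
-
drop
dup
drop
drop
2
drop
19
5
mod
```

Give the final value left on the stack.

9      → 9
drop   → (empty)
5      → 5
drop   → (empty)
7      → 7
11     → 7 11
-      → -4
dup    → -4 -4
drop   → -4
negate → 4
12     → 4 12
swap   → 12 4
swap   → 4 12
dup    → 4 12 12
/      → 4 1
over   → 4 1 4
-      → 4 -3
drop   → 4
dup    → 4 4
drop   → 4
drop   → (empty)
2      → 2
drop   → (empty)
19     → 19
5      → 19 5
mod    → 4

4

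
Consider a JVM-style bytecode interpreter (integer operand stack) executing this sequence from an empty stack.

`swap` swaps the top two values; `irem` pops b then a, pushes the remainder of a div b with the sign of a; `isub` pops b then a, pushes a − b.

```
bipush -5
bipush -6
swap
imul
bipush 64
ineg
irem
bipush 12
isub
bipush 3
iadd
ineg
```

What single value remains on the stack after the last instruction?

bipush -5  -5
bipush -6  -5 -6
swap       -6 -5
imul       30
bipush 64  30 64
ineg       30 -64
irem       30
bipush 12  30 12
isub       18
bipush 3   18 3
iadd       21
ineg       -21

-21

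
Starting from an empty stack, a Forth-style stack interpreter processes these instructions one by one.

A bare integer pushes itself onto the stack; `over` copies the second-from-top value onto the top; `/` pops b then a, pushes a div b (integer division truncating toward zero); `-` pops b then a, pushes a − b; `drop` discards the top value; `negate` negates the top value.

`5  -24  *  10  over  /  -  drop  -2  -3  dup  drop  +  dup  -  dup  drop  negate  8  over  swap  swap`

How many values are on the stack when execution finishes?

5      → 5
-24    → 5 -24
*      → -120
10     → -120 10
over   → -120 10 -120
/      → -120 0
-      → -120
drop   → (empty)
-2     → -2
-3     → -2 -3
dup    → -2 -3 -3
drop   → -2 -3
+      → -5
dup    → -5 -5
-      → 0
dup    → 0 0
drop   → 0
negate → 0
8      → 0 8
over   → 0 8 0
swap   → 0 0 8
swap   → 0 8 0

3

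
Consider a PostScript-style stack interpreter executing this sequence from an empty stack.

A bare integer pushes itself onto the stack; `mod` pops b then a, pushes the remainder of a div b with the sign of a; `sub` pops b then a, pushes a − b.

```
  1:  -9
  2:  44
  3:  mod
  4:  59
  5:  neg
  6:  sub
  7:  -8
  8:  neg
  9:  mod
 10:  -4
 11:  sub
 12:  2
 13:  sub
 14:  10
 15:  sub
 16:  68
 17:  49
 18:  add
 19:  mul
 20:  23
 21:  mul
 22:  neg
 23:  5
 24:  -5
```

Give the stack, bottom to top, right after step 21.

[-16146]

-9   -9
44   -9 44
mod  -9
59   -9 59
neg  -9 -59
sub  50
-8   50 -8
neg  50 8
mod  2
-4   2 -4
sub  6
2    6 2
sub  4
10   4 10
sub  -6
68   -6 68
49   -6 68 49
add  -6 117
mul  -702
23   -702 23
mul  -16146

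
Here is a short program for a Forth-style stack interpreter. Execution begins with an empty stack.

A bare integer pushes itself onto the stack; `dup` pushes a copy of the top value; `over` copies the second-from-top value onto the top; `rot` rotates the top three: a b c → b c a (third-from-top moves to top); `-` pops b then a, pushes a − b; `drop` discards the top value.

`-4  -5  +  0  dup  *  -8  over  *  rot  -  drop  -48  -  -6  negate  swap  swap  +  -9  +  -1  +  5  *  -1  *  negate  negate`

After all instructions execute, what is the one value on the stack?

-4      -4
-5      -4 -5
+       -9
0       -9 0
dup     -9 0 0
*       -9 0
-8      -9 0 -8
over    -9 0 -8 0
*       -9 0 0
rot     0 0 -9
-       0 9
drop    0
-48     0 -48
-       48
-6      48 -6
negate  48 6
swap    6 48
swap    48 6
+       54
-9      54 -9
+       45
-1      45 -1
+       44
5       44 5
*       220
-1      220 -1
*       -220
negate  220
negate  -220

-220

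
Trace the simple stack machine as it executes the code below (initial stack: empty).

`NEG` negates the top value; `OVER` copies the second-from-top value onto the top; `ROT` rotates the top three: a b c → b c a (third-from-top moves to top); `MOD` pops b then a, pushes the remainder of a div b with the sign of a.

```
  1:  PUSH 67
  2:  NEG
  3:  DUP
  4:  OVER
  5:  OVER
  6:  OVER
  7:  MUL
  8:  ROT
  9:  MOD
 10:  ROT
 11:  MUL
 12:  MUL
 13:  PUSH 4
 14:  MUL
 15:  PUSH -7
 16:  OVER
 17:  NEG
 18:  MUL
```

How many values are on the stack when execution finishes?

2

PUSH 67  [67]
NEG      [-67]
DUP      [-67, -67]
OVER     [-67, -67, -67]
OVER     [-67, -67, -67, -67]
OVER     [-67, -67, -67, -67, -67]
MUL      [-67, -67, -67, 4489]
ROT      [-67, -67, 4489, -67]
MOD      [-67, -67, 0]
ROT      [-67, 0, -67]
MUL      [-67, 0]
MUL      [0]
PUSH 4   [0, 4]
MUL      [0]
PUSH -7  [0, -7]
OVER     [0, -7, 0]
NEG      [0, -7, 0]
MUL      [0, 0]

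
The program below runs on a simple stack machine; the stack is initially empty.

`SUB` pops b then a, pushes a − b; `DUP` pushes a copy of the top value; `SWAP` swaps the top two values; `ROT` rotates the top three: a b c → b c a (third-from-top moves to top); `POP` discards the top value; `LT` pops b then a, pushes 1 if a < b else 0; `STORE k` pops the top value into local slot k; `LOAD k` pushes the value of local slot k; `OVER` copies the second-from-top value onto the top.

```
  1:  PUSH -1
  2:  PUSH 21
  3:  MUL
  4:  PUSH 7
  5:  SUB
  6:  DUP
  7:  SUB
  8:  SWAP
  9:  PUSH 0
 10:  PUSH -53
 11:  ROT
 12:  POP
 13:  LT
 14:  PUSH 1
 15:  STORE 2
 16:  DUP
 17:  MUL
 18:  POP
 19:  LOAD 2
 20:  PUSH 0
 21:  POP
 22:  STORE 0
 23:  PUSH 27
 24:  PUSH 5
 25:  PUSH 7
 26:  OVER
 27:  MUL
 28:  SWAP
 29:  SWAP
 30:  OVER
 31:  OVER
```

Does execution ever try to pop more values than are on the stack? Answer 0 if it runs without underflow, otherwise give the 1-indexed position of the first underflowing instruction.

8

PUSH -1 → -1
PUSH 21 → -1 21
MUL     → -21
PUSH 7  → -21 7
SUB     → -28
DUP     → -28 -28
SUB     → 0
SWAP  — needs 2 operands, stack has 1 → underflow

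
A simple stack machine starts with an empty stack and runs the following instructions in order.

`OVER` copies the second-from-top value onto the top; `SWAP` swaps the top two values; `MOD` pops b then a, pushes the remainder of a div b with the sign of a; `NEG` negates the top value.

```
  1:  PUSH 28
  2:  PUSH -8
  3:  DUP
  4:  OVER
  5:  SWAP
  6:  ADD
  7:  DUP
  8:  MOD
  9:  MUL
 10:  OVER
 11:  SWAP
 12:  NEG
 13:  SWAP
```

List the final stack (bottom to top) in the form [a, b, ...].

[28, 0, 28]

PUSH 28 : 28
PUSH -8 : 28 -8
DUP     : 28 -8 -8
OVER    : 28 -8 -8 -8
SWAP    : 28 -8 -8 -8
ADD     : 28 -8 -16
DUP     : 28 -8 -16 -16
MOD     : 28 -8 0
MUL     : 28 0
OVER    : 28 0 28
SWAP    : 28 28 0
NEG     : 28 28 0
SWAP    : 28 0 28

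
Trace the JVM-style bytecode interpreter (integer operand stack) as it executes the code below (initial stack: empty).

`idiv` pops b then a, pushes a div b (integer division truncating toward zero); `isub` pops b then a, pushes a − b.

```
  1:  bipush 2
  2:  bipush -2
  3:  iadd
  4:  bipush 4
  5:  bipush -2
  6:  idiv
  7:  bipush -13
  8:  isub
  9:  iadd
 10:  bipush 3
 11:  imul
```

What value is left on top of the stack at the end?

33

bipush 2    2
bipush -2   2 -2
iadd        0
bipush 4    0 4
bipush -2   0 4 -2
idiv        0 -2
bipush -13  0 -2 -13
isub        0 11
iadd        11
bipush 3    11 3
imul        33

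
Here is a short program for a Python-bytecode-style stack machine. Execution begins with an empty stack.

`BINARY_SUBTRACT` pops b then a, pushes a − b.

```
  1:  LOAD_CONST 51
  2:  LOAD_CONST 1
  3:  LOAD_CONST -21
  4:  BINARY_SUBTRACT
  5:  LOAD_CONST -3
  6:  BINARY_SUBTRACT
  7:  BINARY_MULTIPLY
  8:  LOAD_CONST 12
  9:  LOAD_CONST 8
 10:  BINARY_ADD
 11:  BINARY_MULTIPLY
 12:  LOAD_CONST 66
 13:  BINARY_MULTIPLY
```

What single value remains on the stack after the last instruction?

LOAD_CONST 51   -> 51
LOAD_CONST 1    -> 51 1
LOAD_CONST -21  -> 51 1 -21
BINARY_SUBTRACT -> 51 22
LOAD_CONST -3   -> 51 22 -3
BINARY_SUBTRACT -> 51 25
BINARY_MULTIPLY -> 1275
LOAD_CONST 12   -> 1275 12
LOAD_CONST 8    -> 1275 12 8
BINARY_ADD      -> 1275 20
BINARY_MULTIPLY -> 25500
LOAD_CONST 66   -> 25500 66
BINARY_MULTIPLY -> 1683000

1683000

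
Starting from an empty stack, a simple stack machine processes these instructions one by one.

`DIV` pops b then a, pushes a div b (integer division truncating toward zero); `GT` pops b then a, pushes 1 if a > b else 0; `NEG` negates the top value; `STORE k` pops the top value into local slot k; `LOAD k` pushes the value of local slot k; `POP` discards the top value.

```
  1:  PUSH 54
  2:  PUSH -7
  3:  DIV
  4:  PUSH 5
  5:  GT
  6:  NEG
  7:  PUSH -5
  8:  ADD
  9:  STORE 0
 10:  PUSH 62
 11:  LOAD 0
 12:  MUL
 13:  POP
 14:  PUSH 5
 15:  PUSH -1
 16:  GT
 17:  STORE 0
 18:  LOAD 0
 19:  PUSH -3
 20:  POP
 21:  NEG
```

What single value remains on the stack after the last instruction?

PUSH 54 -> [54]
PUSH -7 -> [54, -7]
DIV     -> [-7]
PUSH 5  -> [-7, 5]
GT      -> [0]
NEG     -> [0]
PUSH -5 -> [0, -5]
ADD     -> [-5]
STORE 0 -> []
PUSH 62 -> [62]
LOAD 0  -> [62, -5]
MUL     -> [-310]
POP     -> []
PUSH 5  -> [5]
PUSH -1 -> [5, -1]
GT      -> [1]
STORE 0 -> []
LOAD 0  -> [1]
PUSH -3 -> [1, -3]
POP     -> [1]
NEG     -> [-1]

-1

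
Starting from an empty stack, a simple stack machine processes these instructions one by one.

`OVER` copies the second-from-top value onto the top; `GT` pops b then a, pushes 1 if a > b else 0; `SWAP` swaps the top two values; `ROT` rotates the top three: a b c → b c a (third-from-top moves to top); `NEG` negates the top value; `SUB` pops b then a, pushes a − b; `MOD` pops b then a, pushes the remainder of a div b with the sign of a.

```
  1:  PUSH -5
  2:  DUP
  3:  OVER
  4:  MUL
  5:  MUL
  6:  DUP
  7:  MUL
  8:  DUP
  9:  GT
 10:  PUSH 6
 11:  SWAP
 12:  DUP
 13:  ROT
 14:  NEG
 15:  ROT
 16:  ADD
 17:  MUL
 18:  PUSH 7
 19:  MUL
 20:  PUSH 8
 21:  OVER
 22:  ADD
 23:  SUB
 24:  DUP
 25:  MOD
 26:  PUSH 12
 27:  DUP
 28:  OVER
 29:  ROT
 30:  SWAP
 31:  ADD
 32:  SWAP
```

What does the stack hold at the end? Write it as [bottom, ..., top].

PUSH -5 → -5
DUP     → -5 -5
OVER    → -5 -5 -5
MUL     → -5 25
MUL     → -125
DUP     → -125 -125
MUL     → 15625
DUP     → 15625 15625
GT      → 0
PUSH 6  → 0 6
SWAP    → 6 0
DUP     → 6 0 0
ROT     → 0 0 6
NEG     → 0 0 -6
ROT     → 0 -6 0
ADD     → 0 -6
MUL     → 0
PUSH 7  → 0 7
MUL     → 0
PUSH 8  → 0 8
OVER    → 0 8 0
ADD     → 0 8
SUB     → -8
DUP     → -8 -8
MOD     → 0
PUSH 12 → 0 12
DUP     → 0 12 12
OVER    → 0 12 12 12
ROT     → 0 12 12 12
SWAP    → 0 12 12 12
ADD     → 0 12 24
SWAP    → 0 24 12

[0, 24, 12]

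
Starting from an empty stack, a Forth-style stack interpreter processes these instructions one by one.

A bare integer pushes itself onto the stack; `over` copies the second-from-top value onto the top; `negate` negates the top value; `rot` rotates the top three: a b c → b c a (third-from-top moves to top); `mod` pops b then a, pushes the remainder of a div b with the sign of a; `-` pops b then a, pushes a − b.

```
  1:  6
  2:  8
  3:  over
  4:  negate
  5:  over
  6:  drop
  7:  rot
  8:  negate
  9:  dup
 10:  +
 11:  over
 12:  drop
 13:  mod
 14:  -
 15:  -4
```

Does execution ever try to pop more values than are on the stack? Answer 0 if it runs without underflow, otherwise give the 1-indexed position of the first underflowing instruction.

0

6      : 6
8      : 6 8
over   : 6 8 6
negate : 6 8 -6
over   : 6 8 -6 8
drop   : 6 8 -6
rot    : 8 -6 6
negate : 8 -6 -6
dup    : 8 -6 -6 -6
+      : 8 -6 -12
over   : 8 -6 -12 -6
drop   : 8 -6 -12
mod    : 8 -6
-      : 14
-4     : 14 -4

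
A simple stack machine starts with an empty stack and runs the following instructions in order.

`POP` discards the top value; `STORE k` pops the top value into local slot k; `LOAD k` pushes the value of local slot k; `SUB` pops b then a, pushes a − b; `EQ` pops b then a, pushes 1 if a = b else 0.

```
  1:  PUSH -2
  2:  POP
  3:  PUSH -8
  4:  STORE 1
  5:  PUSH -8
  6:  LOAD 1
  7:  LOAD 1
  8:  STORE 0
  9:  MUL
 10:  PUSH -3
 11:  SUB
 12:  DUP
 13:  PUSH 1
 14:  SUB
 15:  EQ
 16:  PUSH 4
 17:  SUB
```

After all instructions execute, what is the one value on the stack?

-4

PUSH -2  -2
POP      (empty)
PUSH -8  -8
STORE 1  (empty)
PUSH -8  -8
LOAD 1   -8 -8
LOAD 1   -8 -8 -8
STORE 0  -8 -8
MUL      64
PUSH -3  64 -3
SUB      67
DUP      67 67
PUSH 1   67 67 1
SUB      67 66
EQ       0
PUSH 4   0 4
SUB      -4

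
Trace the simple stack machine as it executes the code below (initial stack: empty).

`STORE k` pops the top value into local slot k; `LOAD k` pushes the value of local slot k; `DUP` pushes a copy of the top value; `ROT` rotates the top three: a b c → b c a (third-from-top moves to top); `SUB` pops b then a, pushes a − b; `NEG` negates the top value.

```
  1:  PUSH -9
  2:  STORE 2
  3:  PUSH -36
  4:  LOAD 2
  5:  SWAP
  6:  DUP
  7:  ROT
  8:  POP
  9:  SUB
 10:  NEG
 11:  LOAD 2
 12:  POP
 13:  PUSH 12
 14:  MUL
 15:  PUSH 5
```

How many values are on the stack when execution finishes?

PUSH -9  → -9
STORE 2  → (empty)
PUSH -36 → -36
LOAD 2   → -36 -9
SWAP     → -9 -36
DUP      → -9 -36 -36
ROT      → -36 -36 -9
POP      → -36 -36
SUB      → 0
NEG      → 0
LOAD 2   → 0 -9
POP      → 0
PUSH 12  → 0 12
MUL      → 0
PUSH 5   → 0 5

2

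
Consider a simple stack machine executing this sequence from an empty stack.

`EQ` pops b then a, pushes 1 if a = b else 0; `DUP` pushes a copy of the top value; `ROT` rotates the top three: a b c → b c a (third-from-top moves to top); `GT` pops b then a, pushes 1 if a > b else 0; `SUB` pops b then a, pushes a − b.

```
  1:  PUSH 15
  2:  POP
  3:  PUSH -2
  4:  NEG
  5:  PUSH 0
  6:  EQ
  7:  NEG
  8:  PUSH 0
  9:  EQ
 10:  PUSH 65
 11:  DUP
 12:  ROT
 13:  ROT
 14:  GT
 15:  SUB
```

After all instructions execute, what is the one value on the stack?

65

PUSH 15 : [15]
POP     : []
PUSH -2 : [-2]
NEG     : [2]
PUSH 0  : [2, 0]
EQ      : [0]
NEG     : [0]
PUSH 0  : [0, 0]
EQ      : [1]
PUSH 65 : [1, 65]
DUP     : [1, 65, 65]
ROT     : [65, 65, 1]
ROT     : [65, 1, 65]
GT      : [65, 0]
SUB     : [65]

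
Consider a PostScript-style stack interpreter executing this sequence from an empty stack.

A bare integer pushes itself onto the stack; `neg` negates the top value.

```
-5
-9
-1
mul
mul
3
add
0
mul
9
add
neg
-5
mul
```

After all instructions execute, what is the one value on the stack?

45

-5   -5
-9   -5 -9
-1   -5 -9 -1
mul  -5 9
mul  -45
3    -45 3
add  -42
0    -42 0
mul  0
9    0 9
add  9
neg  -9
-5   -9 -5
mul  45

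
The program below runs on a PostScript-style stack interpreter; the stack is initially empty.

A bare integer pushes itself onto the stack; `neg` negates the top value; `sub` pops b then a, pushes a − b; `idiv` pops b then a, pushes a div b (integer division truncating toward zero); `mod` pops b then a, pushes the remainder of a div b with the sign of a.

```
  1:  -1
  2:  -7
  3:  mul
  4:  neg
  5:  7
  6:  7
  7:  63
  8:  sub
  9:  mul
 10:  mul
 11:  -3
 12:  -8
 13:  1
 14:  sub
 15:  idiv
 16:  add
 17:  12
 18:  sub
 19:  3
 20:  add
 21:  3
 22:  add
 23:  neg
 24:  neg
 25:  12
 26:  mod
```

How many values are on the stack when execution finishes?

-1    -1
-7    -1 -7
mul   7
neg   -7
7     -7 7
7     -7 7 7
63    -7 7 7 63
sub   -7 7 -56
mul   -7 -392
mul   2744
-3    2744 -3
-8    2744 -3 -8
1     2744 -3 -8 1
sub   2744 -3 -9
idiv  2744 0
add   2744
12    2744 12
sub   2732
3     2732 3
add   2735
3     2735 3
add   2738
neg   -2738
neg   2738
12    2738 12
mod   2

1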